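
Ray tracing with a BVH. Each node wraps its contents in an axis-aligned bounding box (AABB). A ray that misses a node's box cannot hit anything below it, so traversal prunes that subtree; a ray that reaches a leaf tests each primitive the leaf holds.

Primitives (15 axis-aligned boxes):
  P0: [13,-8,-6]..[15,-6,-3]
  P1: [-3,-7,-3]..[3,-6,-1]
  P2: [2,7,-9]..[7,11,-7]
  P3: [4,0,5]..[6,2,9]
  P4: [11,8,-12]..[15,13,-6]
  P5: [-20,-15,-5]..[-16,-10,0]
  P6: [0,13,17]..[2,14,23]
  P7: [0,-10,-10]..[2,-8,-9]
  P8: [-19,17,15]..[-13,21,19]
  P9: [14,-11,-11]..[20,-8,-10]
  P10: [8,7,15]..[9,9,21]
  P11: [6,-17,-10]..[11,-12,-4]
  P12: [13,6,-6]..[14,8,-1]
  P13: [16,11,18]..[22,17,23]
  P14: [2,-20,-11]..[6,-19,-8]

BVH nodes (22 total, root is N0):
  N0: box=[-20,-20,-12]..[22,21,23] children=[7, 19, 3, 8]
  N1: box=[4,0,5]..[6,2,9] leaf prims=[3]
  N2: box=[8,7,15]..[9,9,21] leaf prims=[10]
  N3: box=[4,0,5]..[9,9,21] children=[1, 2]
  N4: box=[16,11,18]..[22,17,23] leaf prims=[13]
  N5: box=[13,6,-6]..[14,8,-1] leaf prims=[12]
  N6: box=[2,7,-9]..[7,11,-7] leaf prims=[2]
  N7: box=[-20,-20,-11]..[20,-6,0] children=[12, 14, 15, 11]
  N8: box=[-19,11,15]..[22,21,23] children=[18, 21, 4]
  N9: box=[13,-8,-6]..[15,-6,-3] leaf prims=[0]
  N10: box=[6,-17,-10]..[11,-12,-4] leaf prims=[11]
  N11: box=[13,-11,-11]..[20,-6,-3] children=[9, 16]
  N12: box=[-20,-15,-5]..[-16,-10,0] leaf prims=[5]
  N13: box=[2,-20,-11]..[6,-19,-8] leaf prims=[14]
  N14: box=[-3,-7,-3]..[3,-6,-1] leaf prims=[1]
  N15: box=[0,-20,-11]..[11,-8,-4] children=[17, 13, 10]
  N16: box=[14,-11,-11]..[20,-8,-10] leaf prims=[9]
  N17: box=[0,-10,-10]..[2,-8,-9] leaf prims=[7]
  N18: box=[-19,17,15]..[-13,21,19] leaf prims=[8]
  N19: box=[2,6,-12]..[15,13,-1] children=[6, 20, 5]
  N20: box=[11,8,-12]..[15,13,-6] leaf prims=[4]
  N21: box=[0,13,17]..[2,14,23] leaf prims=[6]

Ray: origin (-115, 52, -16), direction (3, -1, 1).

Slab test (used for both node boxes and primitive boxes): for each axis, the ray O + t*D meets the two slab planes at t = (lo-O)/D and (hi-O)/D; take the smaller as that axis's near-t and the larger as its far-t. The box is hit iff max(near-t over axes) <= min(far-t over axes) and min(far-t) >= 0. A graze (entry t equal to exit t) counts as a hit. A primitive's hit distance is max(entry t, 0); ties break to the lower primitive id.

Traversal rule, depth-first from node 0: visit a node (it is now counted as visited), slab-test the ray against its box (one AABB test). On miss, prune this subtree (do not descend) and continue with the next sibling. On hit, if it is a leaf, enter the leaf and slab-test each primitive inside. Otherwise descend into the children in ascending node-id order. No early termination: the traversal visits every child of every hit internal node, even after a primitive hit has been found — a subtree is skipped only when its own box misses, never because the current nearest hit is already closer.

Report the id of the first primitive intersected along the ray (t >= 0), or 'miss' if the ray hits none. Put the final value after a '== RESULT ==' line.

Trace the traversal:
N0 x:[95/3,137/3] y:[31,72] z:[4,39] -> hit [95/3,39], descend [3, 7, 8, 19]
  N3 x:[119/3,124/3] y:[43,52] z:[21,37] -> miss, prune
  N7 x:[95/3,45] y:[58,72] z:[5,16] -> miss, prune
  N8 x:[32,137/3] y:[31,41] z:[31,39] -> hit [32,39], descend [4, 18, 21]
    N4 x:[131/3,137/3] y:[35,41] z:[34,39] -> miss, prune
    N18 x:[32,34] y:[31,35] z:[31,35] -> hit [32,34] leaf, test {P8@t=32}
    N21 x:[115/3,39] y:[38,39] z:[33,39] -> hit [115/3,39] leaf, test {P6@t=115/3}
  N19 x:[39,130/3] y:[39,46] z:[4,15] -> miss, prune

Visited [0, 3, 7, 8, 4, 18, 21, 19]. Tests: 8 box, 2 leaf. Nearest: P8.

== RESULT ==
8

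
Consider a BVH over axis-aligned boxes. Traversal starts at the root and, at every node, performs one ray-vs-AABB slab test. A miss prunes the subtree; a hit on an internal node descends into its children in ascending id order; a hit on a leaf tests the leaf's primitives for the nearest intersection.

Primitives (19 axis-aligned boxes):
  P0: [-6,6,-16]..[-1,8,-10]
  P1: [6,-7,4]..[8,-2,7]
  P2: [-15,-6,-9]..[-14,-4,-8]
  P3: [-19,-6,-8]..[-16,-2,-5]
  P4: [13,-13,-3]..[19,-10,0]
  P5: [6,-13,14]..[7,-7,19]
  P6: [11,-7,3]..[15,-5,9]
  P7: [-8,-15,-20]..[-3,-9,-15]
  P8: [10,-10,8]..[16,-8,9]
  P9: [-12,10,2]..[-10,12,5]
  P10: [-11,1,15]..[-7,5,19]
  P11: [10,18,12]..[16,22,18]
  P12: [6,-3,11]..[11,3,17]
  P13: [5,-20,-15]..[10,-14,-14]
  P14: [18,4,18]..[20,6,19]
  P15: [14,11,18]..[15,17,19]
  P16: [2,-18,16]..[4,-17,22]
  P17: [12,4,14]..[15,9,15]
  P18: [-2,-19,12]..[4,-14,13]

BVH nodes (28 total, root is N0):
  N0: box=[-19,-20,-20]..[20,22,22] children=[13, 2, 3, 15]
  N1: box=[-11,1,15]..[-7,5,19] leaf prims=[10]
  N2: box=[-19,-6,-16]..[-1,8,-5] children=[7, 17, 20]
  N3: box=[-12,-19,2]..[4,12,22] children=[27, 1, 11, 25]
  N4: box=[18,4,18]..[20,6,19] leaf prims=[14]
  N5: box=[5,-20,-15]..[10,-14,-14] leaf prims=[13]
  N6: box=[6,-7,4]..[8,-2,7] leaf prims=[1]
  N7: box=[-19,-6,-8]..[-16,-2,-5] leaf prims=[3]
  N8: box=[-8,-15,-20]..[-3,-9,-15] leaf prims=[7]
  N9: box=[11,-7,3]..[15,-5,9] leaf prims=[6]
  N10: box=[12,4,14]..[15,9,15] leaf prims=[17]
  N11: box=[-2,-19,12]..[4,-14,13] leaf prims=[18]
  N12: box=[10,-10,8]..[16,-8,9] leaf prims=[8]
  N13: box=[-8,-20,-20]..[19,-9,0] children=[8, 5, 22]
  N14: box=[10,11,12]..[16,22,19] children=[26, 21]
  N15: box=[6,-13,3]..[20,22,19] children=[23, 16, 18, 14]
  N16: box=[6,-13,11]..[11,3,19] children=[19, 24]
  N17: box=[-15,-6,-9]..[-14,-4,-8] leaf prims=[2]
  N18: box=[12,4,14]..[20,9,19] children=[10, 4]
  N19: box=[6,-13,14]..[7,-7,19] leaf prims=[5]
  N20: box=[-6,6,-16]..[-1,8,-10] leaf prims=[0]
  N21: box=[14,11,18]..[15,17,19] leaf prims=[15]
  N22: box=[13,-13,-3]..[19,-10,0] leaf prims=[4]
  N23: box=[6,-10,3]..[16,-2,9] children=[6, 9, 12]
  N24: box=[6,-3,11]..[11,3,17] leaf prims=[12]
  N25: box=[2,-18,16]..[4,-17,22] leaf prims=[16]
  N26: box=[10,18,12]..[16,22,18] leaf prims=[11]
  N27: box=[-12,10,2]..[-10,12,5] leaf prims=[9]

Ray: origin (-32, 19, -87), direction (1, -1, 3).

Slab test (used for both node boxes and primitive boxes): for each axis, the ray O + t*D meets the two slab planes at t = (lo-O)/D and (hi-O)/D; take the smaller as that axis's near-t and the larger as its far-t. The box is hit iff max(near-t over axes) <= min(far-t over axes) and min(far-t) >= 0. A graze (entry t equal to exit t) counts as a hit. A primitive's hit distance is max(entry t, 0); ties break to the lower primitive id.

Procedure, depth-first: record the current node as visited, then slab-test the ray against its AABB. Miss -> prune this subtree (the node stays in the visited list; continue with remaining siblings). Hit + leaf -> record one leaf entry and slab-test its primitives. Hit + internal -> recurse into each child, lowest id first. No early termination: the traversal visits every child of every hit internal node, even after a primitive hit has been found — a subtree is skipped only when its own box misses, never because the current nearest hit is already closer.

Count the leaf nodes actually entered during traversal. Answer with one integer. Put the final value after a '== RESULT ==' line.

Trace the traversal:
N0 x:[13,52] y:[-3,39] z:[67/3,109/3] -> hit [67/3,109/3], descend [2, 3, 13, 15]
  N2 x:[13,31] y:[11,25] z:[71/3,82/3] -> hit [71/3,25], descend [7, 17, 20]
    N7 x:[13,16] y:[21,25] z:[79/3,82/3] -> miss, prune
    N17 x:[17,18] y:[23,25] z:[26,79/3] -> miss, prune
    N20 x:[26,31] y:[11,13] z:[71/3,77/3] -> miss, prune
  N3 x:[20,36] y:[7,38] z:[89/3,109/3] -> hit [89/3,36], descend [1, 11, 25, 27]
    N1 x:[21,25] y:[14,18] z:[34,106/3] -> miss, prune
    N11 x:[30,36] y:[33,38] z:[33,100/3] -> hit [33,100/3] leaf, test {P18@t=33}
    N25 x:[34,36] y:[36,37] z:[103/3,109/3] -> hit [36,36] leaf, test {P16@t=36}
    N27 x:[20,22] y:[7,9] z:[89/3,92/3] -> miss, prune
  N13 x:[24,51] y:[28,39] z:[67/3,29] -> hit [28,29], descend [5, 8, 22]
    N5 x:[37,42] y:[33,39] z:[24,73/3] -> miss, prune
    N8 x:[24,29] y:[28,34] z:[67/3,24] -> miss, prune
    N22 x:[45,51] y:[29,32] z:[28,29] -> miss, prune
  N15 x:[38,52] y:[-3,32] z:[30,106/3] -> miss, prune

Visited [0, 2, 7, 17, 20, 3, 1, 11, 25, 27, 13, 5, 8, 22, 15]. Tests: 15 box, 2 leaf. Nearest: P18.

== RESULT ==
2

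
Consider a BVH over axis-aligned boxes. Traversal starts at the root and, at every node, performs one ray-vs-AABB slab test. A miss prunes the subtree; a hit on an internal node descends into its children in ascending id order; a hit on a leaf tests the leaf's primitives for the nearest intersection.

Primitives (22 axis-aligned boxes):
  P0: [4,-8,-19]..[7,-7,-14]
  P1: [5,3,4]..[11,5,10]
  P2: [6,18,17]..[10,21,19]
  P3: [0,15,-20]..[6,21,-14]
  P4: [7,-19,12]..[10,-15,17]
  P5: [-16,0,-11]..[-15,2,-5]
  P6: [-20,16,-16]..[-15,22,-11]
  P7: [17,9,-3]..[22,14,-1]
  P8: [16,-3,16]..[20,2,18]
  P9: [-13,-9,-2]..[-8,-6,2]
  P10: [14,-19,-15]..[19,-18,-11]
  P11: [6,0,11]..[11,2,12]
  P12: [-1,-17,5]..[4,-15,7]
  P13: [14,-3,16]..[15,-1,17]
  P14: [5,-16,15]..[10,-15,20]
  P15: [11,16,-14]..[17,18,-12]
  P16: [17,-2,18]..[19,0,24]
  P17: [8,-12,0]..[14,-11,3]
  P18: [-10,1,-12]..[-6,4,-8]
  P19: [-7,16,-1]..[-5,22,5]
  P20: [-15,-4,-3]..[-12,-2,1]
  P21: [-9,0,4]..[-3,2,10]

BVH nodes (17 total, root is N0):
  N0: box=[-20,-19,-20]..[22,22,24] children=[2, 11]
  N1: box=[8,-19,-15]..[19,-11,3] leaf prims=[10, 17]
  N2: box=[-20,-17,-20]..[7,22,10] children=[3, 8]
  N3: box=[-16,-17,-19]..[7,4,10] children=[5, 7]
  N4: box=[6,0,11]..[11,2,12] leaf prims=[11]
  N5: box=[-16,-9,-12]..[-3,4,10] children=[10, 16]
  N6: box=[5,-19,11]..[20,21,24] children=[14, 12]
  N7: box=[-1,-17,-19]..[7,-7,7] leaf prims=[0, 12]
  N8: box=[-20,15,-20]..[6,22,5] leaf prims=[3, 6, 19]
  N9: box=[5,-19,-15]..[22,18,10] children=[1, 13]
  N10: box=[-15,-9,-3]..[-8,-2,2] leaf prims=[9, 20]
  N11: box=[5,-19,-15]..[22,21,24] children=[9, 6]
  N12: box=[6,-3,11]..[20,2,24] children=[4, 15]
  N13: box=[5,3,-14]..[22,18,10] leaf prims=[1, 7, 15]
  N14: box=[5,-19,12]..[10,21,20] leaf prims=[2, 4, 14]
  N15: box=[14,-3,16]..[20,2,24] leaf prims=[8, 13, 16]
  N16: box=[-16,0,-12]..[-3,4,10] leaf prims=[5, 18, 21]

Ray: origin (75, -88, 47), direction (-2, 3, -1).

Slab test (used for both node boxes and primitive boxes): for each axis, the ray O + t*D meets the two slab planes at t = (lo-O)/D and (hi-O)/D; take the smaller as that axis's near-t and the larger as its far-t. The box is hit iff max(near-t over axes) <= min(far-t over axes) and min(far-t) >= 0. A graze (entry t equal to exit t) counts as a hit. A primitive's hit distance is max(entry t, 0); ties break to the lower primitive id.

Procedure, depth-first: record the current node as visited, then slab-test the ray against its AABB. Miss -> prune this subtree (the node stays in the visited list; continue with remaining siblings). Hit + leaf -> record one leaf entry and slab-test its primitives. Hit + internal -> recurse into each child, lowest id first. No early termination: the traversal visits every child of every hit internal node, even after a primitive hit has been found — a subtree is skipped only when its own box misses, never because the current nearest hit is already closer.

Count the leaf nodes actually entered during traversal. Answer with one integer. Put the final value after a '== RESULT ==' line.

Trace the traversal:
N0 x:[53/2,95/2] y:[23,110/3] z:[23,67] -> hit [53/2,110/3], descend [2, 11]
  N2 x:[34,95/2] y:[71/3,110/3] z:[37,67] -> miss, prune
  N11 x:[53/2,35] y:[23,109/3] z:[23,62] -> hit [53/2,35], descend [6, 9]
    N6 x:[55/2,35] y:[23,109/3] z:[23,36] -> hit [55/2,35], descend [12, 14]
      N12 x:[55/2,69/2] y:[85/3,30] z:[23,36] -> hit [85/3,30], descend [4, 15]
        N4 x:[32,69/2] y:[88/3,30] z:[35,36] -> miss, prune
        N15 x:[55/2,61/2] y:[85/3,30] z:[23,31] -> hit [85/3,30] leaf, test {P8@t=29, P13(miss), P16@t=86/3}
      N14 x:[65/2,35] y:[23,109/3] z:[27,35] -> hit [65/2,35] leaf, test {P2(miss), P4(miss), P14(miss)}
    N9 x:[53/2,35] y:[23,106/3] z:[37,62] -> miss, prune

Summary -> nodes [0, 2, 11, 6, 12, 4, 15, 14, 9]; box-tests=9; leaf-entries=2; first=P16

== RESULT ==
2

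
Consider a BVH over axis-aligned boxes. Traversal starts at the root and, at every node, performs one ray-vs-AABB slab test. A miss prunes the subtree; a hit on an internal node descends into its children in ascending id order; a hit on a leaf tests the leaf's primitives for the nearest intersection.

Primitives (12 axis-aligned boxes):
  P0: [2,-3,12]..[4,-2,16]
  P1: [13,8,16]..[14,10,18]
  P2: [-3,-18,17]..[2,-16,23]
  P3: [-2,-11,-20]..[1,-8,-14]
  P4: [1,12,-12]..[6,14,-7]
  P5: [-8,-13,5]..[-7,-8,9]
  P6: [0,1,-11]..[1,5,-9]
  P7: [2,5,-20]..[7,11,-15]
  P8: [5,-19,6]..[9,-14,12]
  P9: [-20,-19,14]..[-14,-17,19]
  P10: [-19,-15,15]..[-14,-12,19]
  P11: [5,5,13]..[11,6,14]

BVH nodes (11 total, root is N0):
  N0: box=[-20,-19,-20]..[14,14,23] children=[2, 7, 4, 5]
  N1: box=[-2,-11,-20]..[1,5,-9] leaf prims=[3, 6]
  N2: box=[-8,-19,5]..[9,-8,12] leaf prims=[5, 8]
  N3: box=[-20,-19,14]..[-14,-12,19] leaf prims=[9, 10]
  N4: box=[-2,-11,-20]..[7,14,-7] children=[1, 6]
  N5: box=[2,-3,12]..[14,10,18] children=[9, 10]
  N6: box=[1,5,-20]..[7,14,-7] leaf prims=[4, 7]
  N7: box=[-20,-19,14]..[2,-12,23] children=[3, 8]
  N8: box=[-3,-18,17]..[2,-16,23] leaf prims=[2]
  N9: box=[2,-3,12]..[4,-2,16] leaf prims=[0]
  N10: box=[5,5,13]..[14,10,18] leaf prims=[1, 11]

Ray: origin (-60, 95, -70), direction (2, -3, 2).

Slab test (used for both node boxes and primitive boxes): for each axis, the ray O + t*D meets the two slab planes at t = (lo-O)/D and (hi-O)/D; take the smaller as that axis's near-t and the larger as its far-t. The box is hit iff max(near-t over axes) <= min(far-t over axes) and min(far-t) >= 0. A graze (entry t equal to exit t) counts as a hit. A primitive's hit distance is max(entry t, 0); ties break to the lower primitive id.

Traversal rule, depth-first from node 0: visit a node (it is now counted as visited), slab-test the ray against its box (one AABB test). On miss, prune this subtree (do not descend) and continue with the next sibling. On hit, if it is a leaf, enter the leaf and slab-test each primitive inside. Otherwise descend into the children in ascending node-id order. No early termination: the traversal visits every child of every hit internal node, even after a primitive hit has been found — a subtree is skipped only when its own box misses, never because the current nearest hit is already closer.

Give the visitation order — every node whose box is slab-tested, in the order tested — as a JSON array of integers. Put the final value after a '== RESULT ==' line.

Traverse from the root:
N0 x:[20,37] y:[27,38] z:[25,93/2] -> hit [27,37], descend [2, 4, 5, 7]
  N2 x:[26,69/2] y:[103/3,38] z:[75/2,41] -> miss, prune
  N4 x:[29,67/2] y:[27,106/3] z:[25,63/2] -> hit [29,63/2], descend [1, 6]
    N1 x:[29,61/2] y:[30,106/3] z:[25,61/2] -> hit [30,61/2] leaf, test {P3(miss), P6@t=30}
    N6 x:[61/2,67/2] y:[27,30] z:[25,63/2] -> miss, prune
  N5 x:[31,37] y:[85/3,98/3] z:[41,44] -> miss, prune
  N7 x:[20,31] y:[107/3,38] z:[42,93/2] -> miss, prune

order=[0, 2, 4, 1, 6, 5, 7]  |boxes|=7  |leaves|=1  hit=P6

== RESULT ==
[0, 2, 4, 1, 6, 5, 7]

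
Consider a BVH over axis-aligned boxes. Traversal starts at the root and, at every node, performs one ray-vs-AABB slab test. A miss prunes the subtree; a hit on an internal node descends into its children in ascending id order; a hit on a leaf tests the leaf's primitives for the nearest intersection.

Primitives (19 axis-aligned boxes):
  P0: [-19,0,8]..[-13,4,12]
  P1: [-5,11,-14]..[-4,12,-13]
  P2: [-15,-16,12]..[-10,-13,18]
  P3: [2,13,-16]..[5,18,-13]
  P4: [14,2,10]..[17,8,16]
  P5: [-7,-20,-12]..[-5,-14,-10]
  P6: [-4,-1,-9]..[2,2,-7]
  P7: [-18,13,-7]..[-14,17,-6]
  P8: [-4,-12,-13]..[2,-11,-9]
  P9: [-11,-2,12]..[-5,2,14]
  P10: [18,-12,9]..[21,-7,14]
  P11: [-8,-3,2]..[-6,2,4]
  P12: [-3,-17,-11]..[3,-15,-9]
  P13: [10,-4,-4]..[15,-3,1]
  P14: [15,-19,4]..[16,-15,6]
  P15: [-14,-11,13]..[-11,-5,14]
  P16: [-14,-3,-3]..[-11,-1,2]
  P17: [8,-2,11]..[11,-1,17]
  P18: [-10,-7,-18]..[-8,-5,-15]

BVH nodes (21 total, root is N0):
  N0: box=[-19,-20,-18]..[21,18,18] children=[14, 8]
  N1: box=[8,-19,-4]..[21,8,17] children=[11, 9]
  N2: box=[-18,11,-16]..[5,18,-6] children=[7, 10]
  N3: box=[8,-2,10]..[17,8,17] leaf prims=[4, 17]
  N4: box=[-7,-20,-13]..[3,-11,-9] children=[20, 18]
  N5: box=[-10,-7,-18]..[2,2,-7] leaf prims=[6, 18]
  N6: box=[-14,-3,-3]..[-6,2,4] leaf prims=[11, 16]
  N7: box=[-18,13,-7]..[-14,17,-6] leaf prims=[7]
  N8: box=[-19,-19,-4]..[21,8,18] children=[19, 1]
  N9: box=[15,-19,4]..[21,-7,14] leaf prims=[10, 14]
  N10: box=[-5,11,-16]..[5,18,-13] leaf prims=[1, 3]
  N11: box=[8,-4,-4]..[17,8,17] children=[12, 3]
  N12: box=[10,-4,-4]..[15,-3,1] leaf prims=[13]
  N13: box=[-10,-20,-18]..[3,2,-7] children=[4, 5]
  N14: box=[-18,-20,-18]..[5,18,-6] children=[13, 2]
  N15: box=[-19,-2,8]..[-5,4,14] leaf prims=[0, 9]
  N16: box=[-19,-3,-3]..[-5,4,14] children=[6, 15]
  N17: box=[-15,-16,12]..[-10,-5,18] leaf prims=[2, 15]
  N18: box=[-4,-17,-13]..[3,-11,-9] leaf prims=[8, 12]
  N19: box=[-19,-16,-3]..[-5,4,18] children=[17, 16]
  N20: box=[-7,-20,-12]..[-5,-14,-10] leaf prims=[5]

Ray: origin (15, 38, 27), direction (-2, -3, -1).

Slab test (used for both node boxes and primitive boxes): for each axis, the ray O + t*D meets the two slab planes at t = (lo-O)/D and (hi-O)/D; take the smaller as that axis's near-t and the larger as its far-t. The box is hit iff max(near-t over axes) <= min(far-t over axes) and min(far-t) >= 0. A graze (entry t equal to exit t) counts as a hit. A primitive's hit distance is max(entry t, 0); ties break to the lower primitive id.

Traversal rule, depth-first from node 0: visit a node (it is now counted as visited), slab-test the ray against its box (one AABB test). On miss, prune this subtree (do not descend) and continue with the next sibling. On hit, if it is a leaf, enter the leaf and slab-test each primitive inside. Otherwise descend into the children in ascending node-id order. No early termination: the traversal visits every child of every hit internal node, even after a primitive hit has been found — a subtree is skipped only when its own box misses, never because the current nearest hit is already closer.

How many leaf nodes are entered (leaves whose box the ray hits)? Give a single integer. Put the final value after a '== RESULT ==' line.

Walk:
N0 x:[-3,17] y:[20/3,58/3] z:[9,45] -> hit [9,17], descend [8, 14]
  N8 x:[-3,17] y:[10,19] z:[9,31] -> hit [10,17], descend [1, 19]
    N1 x:[-3,7/2] y:[10,19] z:[10,31] -> miss, prune
    N19 x:[10,17] y:[34/3,18] z:[9,30] -> hit [34/3,17], descend [16, 17]
      N16 x:[10,17] y:[34/3,41/3] z:[13,30] -> hit [13,41/3], descend [6, 15]
        N6 x:[21/2,29/2] y:[12,41/3] z:[23,30] -> miss, prune
        N15 x:[10,17] y:[34/3,40/3] z:[13,19] -> hit [13,40/3] leaf, test {P0(miss), P9@t=13}
      N17 x:[25/2,15] y:[43/3,18] z:[9,15] -> hit [43/3,15] leaf, test {P2(miss), P15(miss)}
  N14 x:[5,33/2] y:[20/3,58/3] z:[33,45] -> miss, prune

order=[0, 8, 1, 19, 16, 6, 15, 17, 14]  |boxes|=9  |leaves|=2  hit=P9

== RESULT ==
2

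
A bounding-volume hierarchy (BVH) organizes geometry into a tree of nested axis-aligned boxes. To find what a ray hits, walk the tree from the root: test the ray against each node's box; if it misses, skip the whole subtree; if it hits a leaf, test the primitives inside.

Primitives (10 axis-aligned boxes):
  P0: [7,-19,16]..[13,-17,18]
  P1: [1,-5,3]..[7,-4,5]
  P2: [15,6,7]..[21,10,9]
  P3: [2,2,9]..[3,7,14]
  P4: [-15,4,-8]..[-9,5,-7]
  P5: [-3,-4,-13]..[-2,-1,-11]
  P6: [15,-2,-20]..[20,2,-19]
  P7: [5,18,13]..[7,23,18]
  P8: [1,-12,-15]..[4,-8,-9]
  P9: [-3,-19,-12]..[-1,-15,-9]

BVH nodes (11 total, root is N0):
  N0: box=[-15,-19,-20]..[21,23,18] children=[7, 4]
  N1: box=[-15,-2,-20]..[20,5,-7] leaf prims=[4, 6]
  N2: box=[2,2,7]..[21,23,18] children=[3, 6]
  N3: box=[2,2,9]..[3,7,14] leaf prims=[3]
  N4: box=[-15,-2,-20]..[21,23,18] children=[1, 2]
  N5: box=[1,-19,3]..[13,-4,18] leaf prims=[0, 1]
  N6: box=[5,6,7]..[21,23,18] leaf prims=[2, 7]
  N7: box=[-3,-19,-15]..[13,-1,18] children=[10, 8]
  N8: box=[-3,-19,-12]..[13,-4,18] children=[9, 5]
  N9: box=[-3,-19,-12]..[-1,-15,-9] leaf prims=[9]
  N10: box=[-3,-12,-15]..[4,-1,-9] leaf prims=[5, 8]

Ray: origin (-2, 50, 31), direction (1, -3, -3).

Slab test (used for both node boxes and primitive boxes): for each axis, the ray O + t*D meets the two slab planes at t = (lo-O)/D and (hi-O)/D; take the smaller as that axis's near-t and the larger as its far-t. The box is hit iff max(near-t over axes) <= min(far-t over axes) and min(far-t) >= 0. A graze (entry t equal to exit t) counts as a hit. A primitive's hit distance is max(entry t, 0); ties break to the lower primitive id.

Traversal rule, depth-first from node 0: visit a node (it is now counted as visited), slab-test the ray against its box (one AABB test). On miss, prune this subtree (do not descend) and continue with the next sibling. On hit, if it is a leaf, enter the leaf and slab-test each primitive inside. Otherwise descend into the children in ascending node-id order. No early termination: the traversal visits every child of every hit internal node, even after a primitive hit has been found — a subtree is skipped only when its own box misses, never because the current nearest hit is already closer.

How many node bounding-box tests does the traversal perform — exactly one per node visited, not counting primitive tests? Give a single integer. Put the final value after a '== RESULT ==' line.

Walk:
N0 x:[-13,23] y:[9,23] z:[13/3,17] -> hit [9,17], descend [4, 7]
  N4 x:[-13,23] y:[9,52/3] z:[13/3,17] -> hit [9,17], descend [1, 2]
    N1 x:[-13,22] y:[15,52/3] z:[38/3,17] -> hit [15,17] leaf, test {P4(miss), P6@t=17}
    N2 x:[4,23] y:[9,16] z:[13/3,8] -> miss, prune
  N7 x:[-1,15] y:[17,23] z:[13/3,46/3] -> miss, prune

order=[0, 4, 1, 2, 7]  |boxes|=5  |leaves|=1  hit=P6

== RESULT ==
5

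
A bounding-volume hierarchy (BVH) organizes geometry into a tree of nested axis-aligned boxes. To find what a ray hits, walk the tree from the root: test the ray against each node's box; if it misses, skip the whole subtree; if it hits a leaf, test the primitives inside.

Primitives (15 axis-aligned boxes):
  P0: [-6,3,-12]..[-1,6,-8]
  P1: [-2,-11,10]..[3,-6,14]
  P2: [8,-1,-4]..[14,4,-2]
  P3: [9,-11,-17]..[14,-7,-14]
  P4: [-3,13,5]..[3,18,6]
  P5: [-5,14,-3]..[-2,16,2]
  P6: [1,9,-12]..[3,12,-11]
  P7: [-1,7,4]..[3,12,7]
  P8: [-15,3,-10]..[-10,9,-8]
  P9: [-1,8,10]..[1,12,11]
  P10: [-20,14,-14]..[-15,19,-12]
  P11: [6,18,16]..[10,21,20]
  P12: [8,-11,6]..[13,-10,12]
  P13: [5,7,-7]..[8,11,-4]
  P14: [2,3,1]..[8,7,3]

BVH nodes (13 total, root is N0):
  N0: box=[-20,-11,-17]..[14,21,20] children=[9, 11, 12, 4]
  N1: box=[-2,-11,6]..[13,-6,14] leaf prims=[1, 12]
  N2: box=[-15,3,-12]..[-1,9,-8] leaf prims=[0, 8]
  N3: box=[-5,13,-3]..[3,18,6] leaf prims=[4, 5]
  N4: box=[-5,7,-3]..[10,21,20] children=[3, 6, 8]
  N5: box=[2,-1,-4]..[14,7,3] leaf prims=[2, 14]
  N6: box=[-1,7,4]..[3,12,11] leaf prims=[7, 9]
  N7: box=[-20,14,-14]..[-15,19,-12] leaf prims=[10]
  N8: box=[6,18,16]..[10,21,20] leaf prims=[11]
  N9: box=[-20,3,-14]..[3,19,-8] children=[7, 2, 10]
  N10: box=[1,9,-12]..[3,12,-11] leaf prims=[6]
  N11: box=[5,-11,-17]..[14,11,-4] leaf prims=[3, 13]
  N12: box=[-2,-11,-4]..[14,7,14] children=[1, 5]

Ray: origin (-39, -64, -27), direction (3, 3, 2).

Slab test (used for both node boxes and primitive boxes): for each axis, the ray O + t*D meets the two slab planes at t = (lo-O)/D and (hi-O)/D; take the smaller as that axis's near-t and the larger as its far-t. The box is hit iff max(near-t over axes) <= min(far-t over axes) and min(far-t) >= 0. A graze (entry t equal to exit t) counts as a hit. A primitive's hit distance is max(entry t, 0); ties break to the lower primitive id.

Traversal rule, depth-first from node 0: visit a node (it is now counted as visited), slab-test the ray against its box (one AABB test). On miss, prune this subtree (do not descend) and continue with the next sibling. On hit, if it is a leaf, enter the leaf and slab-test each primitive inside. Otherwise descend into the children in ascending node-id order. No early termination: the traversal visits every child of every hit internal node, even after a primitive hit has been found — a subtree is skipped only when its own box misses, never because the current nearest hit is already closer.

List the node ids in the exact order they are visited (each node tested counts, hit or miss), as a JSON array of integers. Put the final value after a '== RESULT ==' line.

Traverse from the root:
N0 x:[19/3,53/3] y:[53/3,85/3] z:[5,47/2] -> hit [53/3,53/3], descend [4, 9, 11, 12]
  N4 x:[34/3,49/3] y:[71/3,85/3] z:[12,47/2] -> miss, prune
  N9 x:[19/3,14] y:[67/3,83/3] z:[13/2,19/2] -> miss, prune
  N11 x:[44/3,53/3] y:[53/3,25] z:[5,23/2] -> miss, prune
  N12 x:[37/3,53/3] y:[53/3,71/3] z:[23/2,41/2] -> hit [53/3,53/3], descend [1, 5]
    N1 x:[37/3,52/3] y:[53/3,58/3] z:[33/2,41/2] -> miss, prune
    N5 x:[41/3,53/3] y:[21,71/3] z:[23/2,15] -> miss, prune

Summary -> nodes [0, 4, 9, 11, 12, 1, 5]; box-tests=7; leaf-entries=0; first=miss

== RESULT ==
[0, 4, 9, 11, 12, 1, 5]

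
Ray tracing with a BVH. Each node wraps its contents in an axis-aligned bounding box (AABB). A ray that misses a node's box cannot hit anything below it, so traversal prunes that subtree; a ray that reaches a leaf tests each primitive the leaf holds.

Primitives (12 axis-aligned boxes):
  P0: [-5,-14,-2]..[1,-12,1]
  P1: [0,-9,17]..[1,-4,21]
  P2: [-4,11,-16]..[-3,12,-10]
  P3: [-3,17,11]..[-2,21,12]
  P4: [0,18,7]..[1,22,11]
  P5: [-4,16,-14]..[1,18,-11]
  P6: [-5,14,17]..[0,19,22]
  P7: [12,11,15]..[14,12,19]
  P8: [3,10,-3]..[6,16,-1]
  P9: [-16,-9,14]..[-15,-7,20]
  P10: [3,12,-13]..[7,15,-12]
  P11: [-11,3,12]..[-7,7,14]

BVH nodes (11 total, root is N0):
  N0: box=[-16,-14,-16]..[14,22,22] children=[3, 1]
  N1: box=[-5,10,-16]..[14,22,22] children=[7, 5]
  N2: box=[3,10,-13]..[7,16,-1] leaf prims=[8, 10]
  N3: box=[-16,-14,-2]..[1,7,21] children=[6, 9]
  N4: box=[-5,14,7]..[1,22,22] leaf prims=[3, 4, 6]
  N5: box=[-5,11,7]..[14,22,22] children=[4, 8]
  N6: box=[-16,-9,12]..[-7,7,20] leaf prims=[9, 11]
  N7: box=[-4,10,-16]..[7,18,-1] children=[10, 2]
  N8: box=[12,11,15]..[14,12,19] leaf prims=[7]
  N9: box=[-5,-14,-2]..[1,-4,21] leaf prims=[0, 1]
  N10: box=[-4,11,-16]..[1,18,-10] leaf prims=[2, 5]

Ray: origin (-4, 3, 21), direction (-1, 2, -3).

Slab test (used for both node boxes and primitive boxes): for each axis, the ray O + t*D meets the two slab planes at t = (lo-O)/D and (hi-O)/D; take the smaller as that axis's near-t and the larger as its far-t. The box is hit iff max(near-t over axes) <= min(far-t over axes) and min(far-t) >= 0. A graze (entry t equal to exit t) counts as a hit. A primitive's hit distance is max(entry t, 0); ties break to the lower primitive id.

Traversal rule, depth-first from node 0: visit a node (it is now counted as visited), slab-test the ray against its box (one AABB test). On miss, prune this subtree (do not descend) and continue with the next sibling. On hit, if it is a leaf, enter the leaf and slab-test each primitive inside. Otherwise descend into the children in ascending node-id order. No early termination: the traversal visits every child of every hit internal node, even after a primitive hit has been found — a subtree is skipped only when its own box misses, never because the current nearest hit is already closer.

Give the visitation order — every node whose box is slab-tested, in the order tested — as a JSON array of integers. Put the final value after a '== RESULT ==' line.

Walk:
N0 x:[-18,12] y:[-17/2,19/2] z:[-1/3,37/3] -> hit [-1/3,19/2], descend [1, 3]
  N1 x:[-18,1] y:[7/2,19/2] z:[-1/3,37/3] -> miss, prune
  N3 x:[-5,12] y:[-17/2,2] z:[0,23/3] -> hit [0,2], descend [6, 9]
    N6 x:[3,12] y:[-6,2] z:[1/3,3] -> miss, prune
    N9 x:[-5,1] y:[-17/2,-7/2] z:[0,23/3] -> miss, prune

Visited [0, 1, 3, 6, 9]. Tests: 5 box, 0 leaf. Nearest: miss.

== RESULT ==
[0, 1, 3, 6, 9]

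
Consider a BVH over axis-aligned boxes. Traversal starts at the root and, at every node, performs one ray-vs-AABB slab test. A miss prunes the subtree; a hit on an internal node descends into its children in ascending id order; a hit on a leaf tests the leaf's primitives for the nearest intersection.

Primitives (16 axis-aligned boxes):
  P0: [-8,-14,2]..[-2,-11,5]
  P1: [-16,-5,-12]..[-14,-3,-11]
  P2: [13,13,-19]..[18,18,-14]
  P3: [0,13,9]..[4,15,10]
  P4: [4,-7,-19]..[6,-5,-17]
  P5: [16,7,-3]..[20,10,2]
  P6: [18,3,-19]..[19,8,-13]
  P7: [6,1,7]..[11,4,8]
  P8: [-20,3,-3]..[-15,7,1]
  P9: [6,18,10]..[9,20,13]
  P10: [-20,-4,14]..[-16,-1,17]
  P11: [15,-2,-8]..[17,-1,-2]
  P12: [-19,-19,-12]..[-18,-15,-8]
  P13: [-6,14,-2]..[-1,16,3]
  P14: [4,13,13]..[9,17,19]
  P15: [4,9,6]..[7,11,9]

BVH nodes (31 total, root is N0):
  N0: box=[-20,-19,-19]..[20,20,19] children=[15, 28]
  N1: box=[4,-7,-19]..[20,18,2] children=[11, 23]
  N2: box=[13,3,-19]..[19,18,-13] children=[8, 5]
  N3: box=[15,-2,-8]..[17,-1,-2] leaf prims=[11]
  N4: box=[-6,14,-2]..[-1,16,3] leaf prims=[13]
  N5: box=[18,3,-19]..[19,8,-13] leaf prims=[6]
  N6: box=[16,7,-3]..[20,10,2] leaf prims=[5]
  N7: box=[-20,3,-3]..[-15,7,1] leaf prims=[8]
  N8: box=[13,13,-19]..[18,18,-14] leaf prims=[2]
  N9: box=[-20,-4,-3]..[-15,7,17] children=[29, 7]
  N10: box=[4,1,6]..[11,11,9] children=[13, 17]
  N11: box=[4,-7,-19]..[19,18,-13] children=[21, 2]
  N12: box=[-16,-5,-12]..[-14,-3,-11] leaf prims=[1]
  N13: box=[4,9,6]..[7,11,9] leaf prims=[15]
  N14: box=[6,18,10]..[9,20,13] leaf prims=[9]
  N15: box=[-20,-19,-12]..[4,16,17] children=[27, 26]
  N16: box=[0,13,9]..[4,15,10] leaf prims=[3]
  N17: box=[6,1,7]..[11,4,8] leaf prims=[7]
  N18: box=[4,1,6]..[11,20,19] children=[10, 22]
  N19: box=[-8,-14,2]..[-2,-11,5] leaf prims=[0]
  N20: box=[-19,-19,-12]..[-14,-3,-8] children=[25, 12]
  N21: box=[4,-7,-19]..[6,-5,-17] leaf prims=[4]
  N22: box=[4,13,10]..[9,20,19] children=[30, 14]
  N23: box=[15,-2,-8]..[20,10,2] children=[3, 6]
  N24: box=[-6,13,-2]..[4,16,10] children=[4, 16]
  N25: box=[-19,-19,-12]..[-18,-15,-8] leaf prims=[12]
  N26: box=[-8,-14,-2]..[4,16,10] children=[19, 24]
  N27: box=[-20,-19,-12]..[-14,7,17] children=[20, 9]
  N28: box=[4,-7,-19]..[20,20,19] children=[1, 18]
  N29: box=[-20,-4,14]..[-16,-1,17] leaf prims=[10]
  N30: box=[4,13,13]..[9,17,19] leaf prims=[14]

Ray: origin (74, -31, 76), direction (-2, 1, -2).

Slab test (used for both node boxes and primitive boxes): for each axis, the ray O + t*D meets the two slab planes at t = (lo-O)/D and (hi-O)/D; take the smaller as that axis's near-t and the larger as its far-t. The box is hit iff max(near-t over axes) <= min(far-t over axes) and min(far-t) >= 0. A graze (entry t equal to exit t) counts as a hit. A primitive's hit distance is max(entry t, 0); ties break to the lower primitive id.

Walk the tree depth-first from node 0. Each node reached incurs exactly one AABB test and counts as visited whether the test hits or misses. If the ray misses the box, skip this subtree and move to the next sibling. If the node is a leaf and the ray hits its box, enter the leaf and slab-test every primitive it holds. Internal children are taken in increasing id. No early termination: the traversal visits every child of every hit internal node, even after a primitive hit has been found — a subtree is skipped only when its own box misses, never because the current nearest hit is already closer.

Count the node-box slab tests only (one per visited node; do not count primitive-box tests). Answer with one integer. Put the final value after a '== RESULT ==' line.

Trace the traversal:
N0 x:[27,47] y:[12,51] z:[57/2,95/2] -> hit [57/2,47], descend [15, 28]
  N15 x:[35,47] y:[12,47] z:[59/2,44] -> hit [35,44], descend [26, 27]
    N26 x:[35,41] y:[17,47] z:[33,39] -> hit [35,39], descend [19, 24]
      N19 x:[38,41] y:[17,20] z:[71/2,37] -> miss, prune
      N24 x:[35,40] y:[44,47] z:[33,39] -> miss, prune
    N27 x:[44,47] y:[12,38] z:[59/2,44] -> miss, prune
  N28 x:[27,35] y:[24,51] z:[57/2,95/2] -> hit [57/2,35], descend [1, 18]
    N1 x:[27,35] y:[24,49] z:[37,95/2] -> miss, prune
    N18 x:[63/2,35] y:[32,51] z:[57/2,35] -> hit [32,35], descend [10, 22]
      N10 x:[63/2,35] y:[32,42] z:[67/2,35] -> hit [67/2,35], descend [13, 17]
        N13 x:[67/2,35] y:[40,42] z:[67/2,35] -> miss, prune
        N17 x:[63/2,34] y:[32,35] z:[34,69/2] -> hit [34,34] leaf, test {P7@t=34}
      N22 x:[65/2,35] y:[44,51] z:[57/2,33] -> miss, prune

Visited [0, 15, 26, 19, 24, 27, 28, 1, 18, 10, 13, 17, 22]. Tests: 13 box, 1 leaf. Nearest: P7.

== RESULT ==
13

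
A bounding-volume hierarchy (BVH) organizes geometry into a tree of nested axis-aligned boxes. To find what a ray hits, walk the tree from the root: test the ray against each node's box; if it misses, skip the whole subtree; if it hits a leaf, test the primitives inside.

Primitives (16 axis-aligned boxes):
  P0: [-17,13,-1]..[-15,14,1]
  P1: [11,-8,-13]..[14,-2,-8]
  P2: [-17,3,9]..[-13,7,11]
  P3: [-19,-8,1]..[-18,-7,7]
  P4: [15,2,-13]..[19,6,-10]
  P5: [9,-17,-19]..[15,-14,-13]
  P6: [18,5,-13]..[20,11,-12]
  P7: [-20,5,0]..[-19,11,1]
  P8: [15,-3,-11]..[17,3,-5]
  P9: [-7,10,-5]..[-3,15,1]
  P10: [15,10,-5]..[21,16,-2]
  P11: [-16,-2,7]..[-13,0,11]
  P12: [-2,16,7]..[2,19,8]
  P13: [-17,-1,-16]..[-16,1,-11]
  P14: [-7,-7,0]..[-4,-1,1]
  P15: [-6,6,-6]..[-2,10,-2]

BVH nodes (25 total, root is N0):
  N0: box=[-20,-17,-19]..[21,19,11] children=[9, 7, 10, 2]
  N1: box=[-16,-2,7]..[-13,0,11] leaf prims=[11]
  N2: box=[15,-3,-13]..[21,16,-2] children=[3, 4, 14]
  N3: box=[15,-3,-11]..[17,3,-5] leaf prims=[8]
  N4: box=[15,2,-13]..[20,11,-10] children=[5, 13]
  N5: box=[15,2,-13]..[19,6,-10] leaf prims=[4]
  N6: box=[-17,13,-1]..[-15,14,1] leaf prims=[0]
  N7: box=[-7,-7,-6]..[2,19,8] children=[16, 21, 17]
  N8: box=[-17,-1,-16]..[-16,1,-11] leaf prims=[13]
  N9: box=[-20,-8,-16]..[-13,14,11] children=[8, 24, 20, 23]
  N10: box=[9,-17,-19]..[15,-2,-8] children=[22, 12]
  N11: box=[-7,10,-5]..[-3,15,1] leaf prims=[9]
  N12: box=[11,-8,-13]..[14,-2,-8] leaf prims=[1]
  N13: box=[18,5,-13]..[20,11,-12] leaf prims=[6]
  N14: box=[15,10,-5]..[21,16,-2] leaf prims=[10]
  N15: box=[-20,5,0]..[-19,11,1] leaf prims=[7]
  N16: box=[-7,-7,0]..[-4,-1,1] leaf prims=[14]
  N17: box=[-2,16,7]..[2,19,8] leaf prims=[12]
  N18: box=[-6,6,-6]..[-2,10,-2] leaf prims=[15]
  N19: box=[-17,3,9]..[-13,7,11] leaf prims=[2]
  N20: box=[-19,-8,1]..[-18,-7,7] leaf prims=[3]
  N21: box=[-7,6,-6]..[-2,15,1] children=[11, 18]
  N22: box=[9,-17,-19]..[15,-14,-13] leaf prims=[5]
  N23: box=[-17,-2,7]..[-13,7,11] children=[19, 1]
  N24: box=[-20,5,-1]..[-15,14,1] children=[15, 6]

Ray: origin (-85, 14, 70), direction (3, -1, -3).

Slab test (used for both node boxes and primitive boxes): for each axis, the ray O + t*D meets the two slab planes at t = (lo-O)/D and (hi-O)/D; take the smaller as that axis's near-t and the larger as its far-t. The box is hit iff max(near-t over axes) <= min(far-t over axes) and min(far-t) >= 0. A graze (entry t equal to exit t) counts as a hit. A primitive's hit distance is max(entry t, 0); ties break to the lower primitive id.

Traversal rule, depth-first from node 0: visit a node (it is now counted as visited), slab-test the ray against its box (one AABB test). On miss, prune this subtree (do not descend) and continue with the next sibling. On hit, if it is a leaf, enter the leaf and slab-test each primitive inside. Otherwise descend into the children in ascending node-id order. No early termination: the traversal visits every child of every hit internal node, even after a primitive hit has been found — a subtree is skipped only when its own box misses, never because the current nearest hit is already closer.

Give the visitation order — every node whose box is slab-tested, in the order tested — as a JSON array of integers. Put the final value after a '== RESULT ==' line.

Trace the traversal:
N0 x:[65/3,106/3] y:[-5,31] z:[59/3,89/3] -> hit [65/3,89/3], descend [2, 7, 9, 10]
  N2 x:[100/3,106/3] y:[-2,17] z:[24,83/3] -> miss, prune
  N7 x:[26,29] y:[-5,21] z:[62/3,76/3] -> miss, prune
  N9 x:[65/3,24] y:[0,22] z:[59/3,86/3] -> hit [65/3,22], descend [8, 20, 23, 24]
    N8 x:[68/3,23] y:[13,15] z:[27,86/3] -> miss, prune
    N20 x:[22,67/3] y:[21,22] z:[21,23] -> hit [22,22] leaf, test {P3@t=22}
    N23 x:[68/3,24] y:[7,16] z:[59/3,21] -> miss, prune
    N24 x:[65/3,70/3] y:[0,9] z:[23,71/3] -> miss, prune
  N10 x:[94/3,100/3] y:[16,31] z:[26,89/3] -> miss, prune

Summary -> nodes [0, 2, 7, 9, 8, 20, 23, 24, 10]; box-tests=9; leaf-entries=1; first=P3

== RESULT ==
[0, 2, 7, 9, 8, 20, 23, 24, 10]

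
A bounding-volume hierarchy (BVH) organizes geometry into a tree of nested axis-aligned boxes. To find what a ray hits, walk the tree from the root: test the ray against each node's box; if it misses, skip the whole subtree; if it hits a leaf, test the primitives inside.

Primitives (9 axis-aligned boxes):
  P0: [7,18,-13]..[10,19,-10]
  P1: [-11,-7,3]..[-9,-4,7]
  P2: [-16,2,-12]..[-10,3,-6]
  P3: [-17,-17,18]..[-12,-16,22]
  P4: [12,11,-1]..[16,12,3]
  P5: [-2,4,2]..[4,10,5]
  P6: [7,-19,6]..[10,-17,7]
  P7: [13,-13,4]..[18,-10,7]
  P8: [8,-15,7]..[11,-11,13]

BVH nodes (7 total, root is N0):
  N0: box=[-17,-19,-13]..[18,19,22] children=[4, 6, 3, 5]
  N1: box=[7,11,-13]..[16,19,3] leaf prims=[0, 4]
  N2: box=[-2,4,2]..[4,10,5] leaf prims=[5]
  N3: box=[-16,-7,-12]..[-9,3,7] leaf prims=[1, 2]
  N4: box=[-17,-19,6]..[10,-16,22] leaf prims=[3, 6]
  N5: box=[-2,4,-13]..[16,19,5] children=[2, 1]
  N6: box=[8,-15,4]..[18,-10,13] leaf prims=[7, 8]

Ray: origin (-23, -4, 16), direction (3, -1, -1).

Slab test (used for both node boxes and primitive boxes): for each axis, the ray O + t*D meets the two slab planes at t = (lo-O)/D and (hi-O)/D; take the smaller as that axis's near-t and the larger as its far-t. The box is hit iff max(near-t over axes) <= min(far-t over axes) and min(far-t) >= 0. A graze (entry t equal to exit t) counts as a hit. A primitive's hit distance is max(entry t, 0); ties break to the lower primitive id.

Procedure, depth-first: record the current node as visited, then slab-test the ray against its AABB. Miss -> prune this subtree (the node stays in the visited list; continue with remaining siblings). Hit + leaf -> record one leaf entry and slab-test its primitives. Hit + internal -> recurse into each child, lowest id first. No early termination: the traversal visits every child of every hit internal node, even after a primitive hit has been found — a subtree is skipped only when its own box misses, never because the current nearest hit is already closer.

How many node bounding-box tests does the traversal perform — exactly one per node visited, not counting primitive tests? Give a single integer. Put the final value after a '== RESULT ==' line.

Trace the traversal:
N0 x:[2,41/3] y:[-23,15] z:[-6,29] -> hit [2,41/3], descend [3, 4, 5, 6]
  N3 x:[7/3,14/3] y:[-7,3] z:[9,28] -> miss, prune
  N4 x:[2,11] y:[12,15] z:[-6,10] -> miss, prune
  N5 x:[7,13] y:[-23,-8] z:[11,29] -> miss, prune
  N6 x:[31/3,41/3] y:[6,11] z:[3,12] -> hit [31/3,11] leaf, test {P7(miss), P8(miss)}

Visited [0, 3, 4, 5, 6]. Tests: 5 box, 1 leaf. Nearest: miss.

== RESULT ==
5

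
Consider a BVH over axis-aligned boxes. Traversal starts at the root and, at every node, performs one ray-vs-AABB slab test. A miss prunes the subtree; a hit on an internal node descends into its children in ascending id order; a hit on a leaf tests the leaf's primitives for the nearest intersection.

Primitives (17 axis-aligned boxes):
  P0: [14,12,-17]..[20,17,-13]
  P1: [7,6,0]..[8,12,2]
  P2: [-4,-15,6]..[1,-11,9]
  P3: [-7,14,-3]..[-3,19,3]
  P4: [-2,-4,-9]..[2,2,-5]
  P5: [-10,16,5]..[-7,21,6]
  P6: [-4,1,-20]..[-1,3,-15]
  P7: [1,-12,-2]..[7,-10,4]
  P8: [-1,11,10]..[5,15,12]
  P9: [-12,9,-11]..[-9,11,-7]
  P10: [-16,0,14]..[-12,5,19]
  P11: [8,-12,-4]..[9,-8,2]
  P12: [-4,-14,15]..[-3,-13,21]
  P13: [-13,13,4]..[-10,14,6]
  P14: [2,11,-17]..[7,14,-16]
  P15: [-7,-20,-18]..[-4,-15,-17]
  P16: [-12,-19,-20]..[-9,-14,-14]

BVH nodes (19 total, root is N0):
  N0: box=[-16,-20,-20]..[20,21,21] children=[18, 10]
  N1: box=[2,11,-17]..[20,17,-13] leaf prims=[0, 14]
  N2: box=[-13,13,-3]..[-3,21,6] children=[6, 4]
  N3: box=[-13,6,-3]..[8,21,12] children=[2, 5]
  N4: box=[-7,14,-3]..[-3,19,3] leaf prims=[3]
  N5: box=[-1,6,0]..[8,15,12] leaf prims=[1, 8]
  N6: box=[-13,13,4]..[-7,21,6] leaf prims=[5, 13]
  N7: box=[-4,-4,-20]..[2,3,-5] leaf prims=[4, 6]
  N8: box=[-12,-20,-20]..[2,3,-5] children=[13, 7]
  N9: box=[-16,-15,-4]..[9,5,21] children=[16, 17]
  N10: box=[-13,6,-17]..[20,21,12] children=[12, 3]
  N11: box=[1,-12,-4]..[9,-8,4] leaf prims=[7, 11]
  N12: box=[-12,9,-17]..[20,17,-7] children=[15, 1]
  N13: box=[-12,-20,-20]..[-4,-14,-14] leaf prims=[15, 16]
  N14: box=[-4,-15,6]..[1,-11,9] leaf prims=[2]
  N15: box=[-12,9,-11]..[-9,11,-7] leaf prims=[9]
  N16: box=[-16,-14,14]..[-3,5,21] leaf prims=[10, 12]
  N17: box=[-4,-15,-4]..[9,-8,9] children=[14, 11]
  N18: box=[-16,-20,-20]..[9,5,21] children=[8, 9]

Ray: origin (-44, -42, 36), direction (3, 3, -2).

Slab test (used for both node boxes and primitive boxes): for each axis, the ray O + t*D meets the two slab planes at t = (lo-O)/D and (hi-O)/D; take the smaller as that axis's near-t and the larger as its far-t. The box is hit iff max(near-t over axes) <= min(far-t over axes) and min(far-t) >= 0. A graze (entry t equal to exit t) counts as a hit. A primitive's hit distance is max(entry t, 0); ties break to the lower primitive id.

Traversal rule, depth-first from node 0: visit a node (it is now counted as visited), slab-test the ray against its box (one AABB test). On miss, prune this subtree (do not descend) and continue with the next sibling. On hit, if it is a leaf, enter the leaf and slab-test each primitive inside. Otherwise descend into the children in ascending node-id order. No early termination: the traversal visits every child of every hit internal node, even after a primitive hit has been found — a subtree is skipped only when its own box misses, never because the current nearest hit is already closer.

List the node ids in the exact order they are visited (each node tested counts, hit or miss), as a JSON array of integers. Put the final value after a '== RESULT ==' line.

Traverse from the root:
N0 x:[28/3,64/3] y:[22/3,21] z:[15/2,28] -> hit [28/3,21], descend [10, 18]
  N10 x:[31/3,64/3] y:[16,21] z:[12,53/2] -> hit [16,21], descend [3, 12]
    N3 x:[31/3,52/3] y:[16,21] z:[12,39/2] -> hit [16,52/3], descend [2, 5]
      N2 x:[31/3,41/3] y:[55/3,21] z:[15,39/2] -> miss, prune
      N5 x:[43/3,52/3] y:[16,19] z:[12,18] -> hit [16,52/3] leaf, test {P1@t=17, P8(miss)}
    N12 x:[32/3,64/3] y:[17,59/3] z:[43/2,53/2] -> miss, prune
  N18 x:[28/3,53/3] y:[22/3,47/3] z:[15/2,28] -> hit [28/3,47/3], descend [8, 9]
    N8 x:[32/3,46/3] y:[22/3,15] z:[41/2,28] -> miss, prune
    N9 x:[28/3,53/3] y:[9,47/3] z:[15/2,20] -> hit [28/3,47/3], descend [16, 17]
      N16 x:[28/3,41/3] y:[28/3,47/3] z:[15/2,11] -> hit [28/3,11] leaf, test {P10(miss), P12(miss)}
      N17 x:[40/3,53/3] y:[9,34/3] z:[27/2,20] -> miss, prune

Summary -> nodes [0, 10, 3, 2, 5, 12, 18, 8, 9, 16, 17]; box-tests=11; leaf-entries=2; first=P1

== RESULT ==
[0, 10, 3, 2, 5, 12, 18, 8, 9, 16, 17]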